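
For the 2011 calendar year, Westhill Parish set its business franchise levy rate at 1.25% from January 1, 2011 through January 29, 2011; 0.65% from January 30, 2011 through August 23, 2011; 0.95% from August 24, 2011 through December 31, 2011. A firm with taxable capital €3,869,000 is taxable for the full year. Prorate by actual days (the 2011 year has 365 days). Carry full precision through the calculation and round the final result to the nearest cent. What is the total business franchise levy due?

January 1 – January 29, 2011: 29 days at 1.25% → €3,869,000 × 1.25% × 29/365 = €3,842.5000
January 30 – August 23, 2011: 206 days at 0.65% → €3,869,000 × 0.65% × 206/365 = €14,193.4000
August 24 – December 31, 2011: 130 days at 0.95% → €3,869,000 × 0.95% × 130/365 = €13,091.0000
Total = €31,126.9000

€31,126.90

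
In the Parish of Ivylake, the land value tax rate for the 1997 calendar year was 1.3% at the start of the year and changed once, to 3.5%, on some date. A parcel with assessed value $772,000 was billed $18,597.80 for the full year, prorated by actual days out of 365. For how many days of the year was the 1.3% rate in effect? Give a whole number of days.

181 days

Let d = days at the first rate; then 365 − d days at the second rate.
$772,000 × [1.3%·d + 3.5%·(365−d)] / 365 = $18,597.80
Solving gives d = 181, so the new rate took effect on 1 Jul 1997.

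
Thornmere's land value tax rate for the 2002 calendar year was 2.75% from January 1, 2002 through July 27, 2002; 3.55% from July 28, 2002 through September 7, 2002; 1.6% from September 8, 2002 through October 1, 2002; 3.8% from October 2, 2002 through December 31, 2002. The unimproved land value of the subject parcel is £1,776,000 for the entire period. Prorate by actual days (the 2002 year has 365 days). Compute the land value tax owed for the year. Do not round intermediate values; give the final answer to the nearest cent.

January 1 – July 27, 2002: 208 days at 2.75% → £1,776,000 × 2.75% × 208/365 = £27,832.1096
July 28 – September 7, 2002: 42 days at 3.55% → £1,776,000 × 3.55% × 42/365 = £7,254.8384
September 8 – October 1, 2002: 24 days at 1.6% → £1,776,000 × 1.6% × 24/365 = £1,868.4493
October 2 – December 31, 2002: 91 days at 3.8% → £1,776,000 × 3.8% × 91/365 = £16,825.7753
Total = £53,781.1726

£53,781.17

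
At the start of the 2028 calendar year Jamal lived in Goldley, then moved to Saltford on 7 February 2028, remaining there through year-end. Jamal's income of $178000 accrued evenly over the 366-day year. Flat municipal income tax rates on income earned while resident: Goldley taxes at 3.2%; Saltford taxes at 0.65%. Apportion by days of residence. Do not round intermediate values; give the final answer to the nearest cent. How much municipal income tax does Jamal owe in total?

Goldley, 1 January – 6 February 2028: 37 days → $178000 × 3.2% × 37/366 = $575.8251
Saltford, 7 February – 31 December 2028: 329 days → $178000 × 0.65% × 329/366 = $1040.0355
Total = $1615.8607

$1615.86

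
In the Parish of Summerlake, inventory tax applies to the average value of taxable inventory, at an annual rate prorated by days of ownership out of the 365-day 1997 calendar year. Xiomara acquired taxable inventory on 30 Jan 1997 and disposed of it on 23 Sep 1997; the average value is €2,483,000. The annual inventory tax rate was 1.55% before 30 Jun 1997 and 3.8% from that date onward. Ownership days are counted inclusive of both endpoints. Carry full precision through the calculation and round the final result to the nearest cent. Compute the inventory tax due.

€38,153.17

30 Jan – 29 Jun 1997: 151 days at 1.55% → €2,483,000 × 1.55% × 151/365 = €15,921.8123
30 Jun – 23 Sep 1997: 86 days at 3.8% → €2,483,000 × 3.8% × 86/365 = €22,231.3534
Total = €38,153.1658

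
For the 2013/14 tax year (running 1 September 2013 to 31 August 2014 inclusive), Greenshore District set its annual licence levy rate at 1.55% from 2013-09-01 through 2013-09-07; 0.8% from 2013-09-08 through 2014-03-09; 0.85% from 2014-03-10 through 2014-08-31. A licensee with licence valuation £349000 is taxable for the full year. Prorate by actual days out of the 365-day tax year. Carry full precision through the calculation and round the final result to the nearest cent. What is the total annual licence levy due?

2013-09-01 to 2013-09-07: 7 days at 1.55% → £349000 × 1.55% × 7/365 = £103.7438
2013-09-08 to 2014-03-09: 183 days at 0.8% → £349000 × 0.8% × 183/365 = £1399.8247
2014-03-10 to 2014-08-31: 175 days at 0.85% → £349000 × 0.85% × 175/365 = £1422.2945
Total = £2925.8630

£2925.86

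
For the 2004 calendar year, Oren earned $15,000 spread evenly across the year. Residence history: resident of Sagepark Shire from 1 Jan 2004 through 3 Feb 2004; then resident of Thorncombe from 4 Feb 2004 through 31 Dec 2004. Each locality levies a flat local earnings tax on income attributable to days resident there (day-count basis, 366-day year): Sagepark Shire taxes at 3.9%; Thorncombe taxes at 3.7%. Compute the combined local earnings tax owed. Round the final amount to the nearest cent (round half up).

Sagepark Shire, 1 Jan – 3 Feb 2004: 34 days → $15,000 × 3.9% × 34/366 = $54.3443
Thorncombe, 4 Feb – 31 Dec 2004: 332 days → $15,000 × 3.7% × 332/366 = $503.4426
Total = $557.7869

$557.79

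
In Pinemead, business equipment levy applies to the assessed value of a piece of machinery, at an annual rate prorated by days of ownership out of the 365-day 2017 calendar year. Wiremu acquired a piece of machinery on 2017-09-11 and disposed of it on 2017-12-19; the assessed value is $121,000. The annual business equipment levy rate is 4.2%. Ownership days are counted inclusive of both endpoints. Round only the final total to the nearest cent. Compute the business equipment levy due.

$1,392.33

Days held (2017-09-11 to 2017-12-19): 100 out of 365
Tax = $121,000 × 4.2% × 100/365 = $1,392.3288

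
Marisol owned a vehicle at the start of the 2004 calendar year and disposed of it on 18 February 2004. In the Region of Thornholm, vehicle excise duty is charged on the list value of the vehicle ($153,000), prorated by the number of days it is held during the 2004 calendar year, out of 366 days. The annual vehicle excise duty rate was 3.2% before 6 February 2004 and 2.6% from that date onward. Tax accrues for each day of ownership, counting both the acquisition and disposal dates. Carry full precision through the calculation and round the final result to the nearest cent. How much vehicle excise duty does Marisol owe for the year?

1 January – 5 February 2004: 36 days at 3.2% → $153,000 × 3.2% × 36/366 = $481.5738
6 February – 18 February 2004: 13 days at 2.6% → $153,000 × 2.6% × 13/366 = $141.2951
Total = $622.8689

$622.87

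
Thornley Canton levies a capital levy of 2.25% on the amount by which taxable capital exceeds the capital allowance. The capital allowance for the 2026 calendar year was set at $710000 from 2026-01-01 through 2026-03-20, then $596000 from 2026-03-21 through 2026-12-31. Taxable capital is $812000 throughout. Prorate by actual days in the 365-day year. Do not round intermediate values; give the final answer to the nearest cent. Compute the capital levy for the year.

$4304.84

2026-01-01 to 2026-03-20: 79 days, exemption $710000 → ($812000 − $710000) × 2.25% × 79/365 = $496.7260
2026-03-21 to 2026-12-31: 286 days, exemption $596000 → ($812000 − $596000) × 2.25% × 286/365 = $3808.1096
Total = $4304.8356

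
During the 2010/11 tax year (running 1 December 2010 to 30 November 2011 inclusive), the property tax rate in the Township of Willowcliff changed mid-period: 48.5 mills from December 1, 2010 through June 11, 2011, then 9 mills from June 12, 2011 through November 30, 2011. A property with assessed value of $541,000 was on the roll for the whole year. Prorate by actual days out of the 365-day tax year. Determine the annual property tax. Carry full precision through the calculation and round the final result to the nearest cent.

December 1, 2010 – June 11, 2011: 193 days at 48.5 mills → $541,000 × 4.85% × 193/365 = $13,874.0562
June 12 – November 30, 2011: 172 days at 9 mills → $541,000 × 0.9% × 172/365 = $2,294.4329
Total = $16,168.4890

$16,168.49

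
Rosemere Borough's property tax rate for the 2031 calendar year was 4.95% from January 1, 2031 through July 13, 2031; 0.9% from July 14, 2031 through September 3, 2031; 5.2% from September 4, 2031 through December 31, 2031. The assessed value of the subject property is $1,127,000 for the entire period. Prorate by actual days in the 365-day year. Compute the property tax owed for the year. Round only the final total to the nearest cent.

January 1 – July 13, 2031: 194 days at 4.95% → $1,127,000 × 4.95% × 194/365 = $29,650.9068
July 14 – September 3, 2031: 52 days at 0.9% → $1,127,000 × 0.9% × 52/365 = $1,445.0301
September 4 – December 31, 2031: 119 days at 5.2% → $1,127,000 × 5.2% × 119/365 = $19,106.5096
Total = $50,202.4466

$50,202.45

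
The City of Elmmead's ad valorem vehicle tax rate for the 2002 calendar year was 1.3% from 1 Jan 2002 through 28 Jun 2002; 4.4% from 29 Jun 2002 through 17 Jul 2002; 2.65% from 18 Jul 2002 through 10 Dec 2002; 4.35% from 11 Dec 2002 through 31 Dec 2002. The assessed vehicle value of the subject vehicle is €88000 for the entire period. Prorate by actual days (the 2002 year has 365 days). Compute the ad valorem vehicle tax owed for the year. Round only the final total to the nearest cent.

€1915.63

1 Jan – 28 Jun 2002: 179 days at 1.3% → €88000 × 1.3% × 179/365 = €561.0301
29 Jun – 17 Jul 2002: 19 days at 4.4% → €88000 × 4.4% × 19/365 = €201.5562
18 Jul – 10 Dec 2002: 146 days at 2.65% → €88000 × 2.65% × 146/365 = €932.8000
11 Dec – 31 Dec 2002: 21 days at 4.35% → €88000 × 4.35% × 21/365 = €220.2411
Total = €1915.6274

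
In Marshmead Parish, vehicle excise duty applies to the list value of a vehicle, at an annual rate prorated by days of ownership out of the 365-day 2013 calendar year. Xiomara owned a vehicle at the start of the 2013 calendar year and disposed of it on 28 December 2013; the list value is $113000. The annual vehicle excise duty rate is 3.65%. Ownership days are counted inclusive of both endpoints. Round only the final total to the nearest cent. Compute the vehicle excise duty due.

Days held (1 January – 28 December 2013): 362 out of 365
Tax = $113000 × 3.65% × 362/365 = $4090.6000

$4090.60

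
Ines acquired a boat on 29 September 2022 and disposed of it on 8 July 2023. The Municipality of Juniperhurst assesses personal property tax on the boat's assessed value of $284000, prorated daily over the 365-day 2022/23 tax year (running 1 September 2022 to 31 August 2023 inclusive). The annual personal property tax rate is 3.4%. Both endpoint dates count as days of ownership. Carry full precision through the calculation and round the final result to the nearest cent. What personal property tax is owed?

Days held (29 September 2022 – 8 July 2023): 283 out of 365
Tax = $284000 × 3.4% × 283/365 = $7486.7068

$7486.71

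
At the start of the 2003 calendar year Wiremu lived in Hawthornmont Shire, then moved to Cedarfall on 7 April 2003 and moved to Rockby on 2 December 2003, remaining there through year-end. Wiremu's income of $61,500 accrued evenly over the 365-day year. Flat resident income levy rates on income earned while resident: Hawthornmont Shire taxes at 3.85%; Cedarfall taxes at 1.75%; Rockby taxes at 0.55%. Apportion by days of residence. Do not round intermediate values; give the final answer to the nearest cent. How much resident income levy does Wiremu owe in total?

$1,355.27

Hawthornmont Shire, 1 January – 6 April 2003: 96 days → $61,500 × 3.85% × 96/365 = $622.7507
Cedarfall, 7 April – 1 December 2003: 239 days → $61,500 × 1.75% × 239/365 = $704.7226
Rockby, 2 December – 31 December 2003: 30 days → $61,500 × 0.55% × 30/365 = $27.8014
Total = $1,355.2747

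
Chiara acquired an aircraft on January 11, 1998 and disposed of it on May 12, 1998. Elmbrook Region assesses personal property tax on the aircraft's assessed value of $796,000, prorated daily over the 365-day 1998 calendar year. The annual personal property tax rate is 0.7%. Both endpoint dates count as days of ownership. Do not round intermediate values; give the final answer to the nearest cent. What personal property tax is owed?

$1,862.42

Days held (January 11 – May 12, 1998): 122 out of 365
Tax = $796,000 × 0.7% × 122/365 = $1,862.4219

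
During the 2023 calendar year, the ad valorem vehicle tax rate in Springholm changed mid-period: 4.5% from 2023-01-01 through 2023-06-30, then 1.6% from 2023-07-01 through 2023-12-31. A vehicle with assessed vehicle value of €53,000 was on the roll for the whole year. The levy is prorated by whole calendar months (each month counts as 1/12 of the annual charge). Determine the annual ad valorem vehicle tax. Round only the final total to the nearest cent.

€1,616.50

2023-01-01 to 2023-06-30: 6 months at 4.5% → €53,000 × 4.5% × 6/12 = €1,192.5000
2023-07-01 to 2023-12-31: 6 months at 1.6% → €53,000 × 1.6% × 6/12 = €424.0000
Total = €1,616.5000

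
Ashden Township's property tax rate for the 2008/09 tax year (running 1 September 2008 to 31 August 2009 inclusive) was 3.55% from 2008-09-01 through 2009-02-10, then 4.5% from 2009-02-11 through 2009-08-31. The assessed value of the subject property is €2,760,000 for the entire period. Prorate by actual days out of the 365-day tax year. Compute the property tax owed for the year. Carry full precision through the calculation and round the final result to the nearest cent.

2008-09-01 to 2009-02-10: 163 days at 3.55% → €2,760,000 × 3.55% × 163/365 = €43,755.4521
2009-02-11 to 2009-08-31: 202 days at 4.5% → €2,760,000 × 4.5% × 202/365 = €68,735.3425
Total = €112,490.7945

€112,490.79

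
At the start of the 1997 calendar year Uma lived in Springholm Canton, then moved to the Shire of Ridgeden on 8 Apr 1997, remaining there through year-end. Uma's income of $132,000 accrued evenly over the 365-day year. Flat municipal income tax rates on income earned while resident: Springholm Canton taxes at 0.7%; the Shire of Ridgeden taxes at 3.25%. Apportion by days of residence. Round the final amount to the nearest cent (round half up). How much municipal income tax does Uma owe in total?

$3,395.47

Springholm Canton, 1 Jan – 7 Apr 1997: 97 days → $132,000 × 0.7% × 97/365 = $245.5562
The Shire of Ridgeden, 8 Apr – 31 Dec 1997: 268 days → $132,000 × 3.25% × 268/365 = $3,149.9178
Total = $3,395.4740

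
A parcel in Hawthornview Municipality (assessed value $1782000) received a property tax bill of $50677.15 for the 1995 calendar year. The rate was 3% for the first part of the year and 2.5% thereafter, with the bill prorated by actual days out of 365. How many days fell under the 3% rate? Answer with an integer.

251 days

Let d = days at the first rate; then 365 − d days at the second rate.
$1782000 × [3%·d + 2.5%·(365−d)] / 365 = $50677.15
Solving gives d = 251, so the new rate took effect on 9 September 1995.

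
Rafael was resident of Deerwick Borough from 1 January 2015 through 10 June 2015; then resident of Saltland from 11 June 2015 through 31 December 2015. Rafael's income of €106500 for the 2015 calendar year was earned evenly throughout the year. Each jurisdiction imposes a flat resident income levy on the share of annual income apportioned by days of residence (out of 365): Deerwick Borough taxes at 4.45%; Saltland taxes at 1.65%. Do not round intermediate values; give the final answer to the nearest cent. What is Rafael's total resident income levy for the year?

€3072.60

Deerwick Borough, 1 January – 10 June 2015: 161 days → €106500 × 4.45% × 161/365 = €2090.4637
Saltland, 11 June – 31 December 2015: 204 days → €106500 × 1.65% × 204/365 = €982.1342
Total = €3072.5979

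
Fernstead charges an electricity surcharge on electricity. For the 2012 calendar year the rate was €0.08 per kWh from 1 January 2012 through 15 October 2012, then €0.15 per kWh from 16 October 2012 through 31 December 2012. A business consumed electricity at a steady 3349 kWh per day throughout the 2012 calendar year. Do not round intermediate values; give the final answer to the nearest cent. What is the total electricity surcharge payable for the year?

1 January – 15 October 2012: 289 days × 3349 kWh/day = 967,861 kWh at €0.08/kWh → €77,428.88
16 October – 31 December 2012: 77 days × 3349 kWh/day = 257,873 kWh at €0.15/kWh → €38,680.95

€116,109.83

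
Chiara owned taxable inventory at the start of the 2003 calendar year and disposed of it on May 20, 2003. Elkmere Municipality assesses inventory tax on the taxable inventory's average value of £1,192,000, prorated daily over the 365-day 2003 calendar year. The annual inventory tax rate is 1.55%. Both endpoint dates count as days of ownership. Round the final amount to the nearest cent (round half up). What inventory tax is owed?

Days held (January 1 – May 20, 2003): 140 out of 365
Tax = £1,192,000 × 1.55% × 140/365 = £7,086.6849

£7,086.68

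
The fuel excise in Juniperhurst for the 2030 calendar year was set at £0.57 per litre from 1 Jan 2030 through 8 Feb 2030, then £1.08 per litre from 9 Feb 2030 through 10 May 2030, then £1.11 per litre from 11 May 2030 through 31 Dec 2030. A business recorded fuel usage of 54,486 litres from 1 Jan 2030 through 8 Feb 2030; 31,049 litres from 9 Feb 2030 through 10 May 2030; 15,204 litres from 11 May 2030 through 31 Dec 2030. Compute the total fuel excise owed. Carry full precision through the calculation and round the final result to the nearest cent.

1 Jan – 8 Feb 2030: 54,486 litres at £0.57/litre → £31057.02
9 Feb – 10 May 2030: 31,049 litres at £1.08/litre → £33532.92
11 May – 31 Dec 2030: 15,204 litres at £1.11/litre → £16876.44

£81466.38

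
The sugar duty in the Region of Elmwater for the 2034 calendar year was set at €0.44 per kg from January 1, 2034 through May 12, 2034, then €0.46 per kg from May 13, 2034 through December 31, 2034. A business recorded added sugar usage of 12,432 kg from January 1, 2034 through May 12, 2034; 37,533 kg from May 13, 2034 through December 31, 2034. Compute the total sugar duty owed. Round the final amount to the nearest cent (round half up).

January 1 – May 12, 2034: 12,432 kg at €0.44/kg → €5,470.08
May 13 – December 31, 2034: 37,533 kg at €0.46/kg → €17,265.18

€22,735.26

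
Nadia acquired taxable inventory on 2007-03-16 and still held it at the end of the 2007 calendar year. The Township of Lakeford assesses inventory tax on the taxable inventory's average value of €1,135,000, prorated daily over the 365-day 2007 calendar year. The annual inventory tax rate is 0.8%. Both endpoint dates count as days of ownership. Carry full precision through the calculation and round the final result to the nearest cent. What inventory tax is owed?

€7,239.12

Days held (2007-03-16 to 2007-12-31): 291 out of 365
Tax = €1,135,000 × 0.8% × 291/365 = €7,239.1233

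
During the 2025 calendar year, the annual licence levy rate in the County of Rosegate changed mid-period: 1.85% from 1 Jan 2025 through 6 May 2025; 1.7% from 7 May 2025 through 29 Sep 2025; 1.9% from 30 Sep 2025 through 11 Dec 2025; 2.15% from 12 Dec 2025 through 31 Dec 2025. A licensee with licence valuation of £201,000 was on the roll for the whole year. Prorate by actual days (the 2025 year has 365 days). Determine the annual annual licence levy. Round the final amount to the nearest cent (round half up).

1 Jan – 6 May 2025: 126 days at 1.85% → £201,000 × 1.85% × 126/365 = £1,283.6466
7 May – 29 Sep 2025: 146 days at 1.7% → £201,000 × 1.7% × 146/365 = £1,366.8000
30 Sep – 11 Dec 2025: 73 days at 1.9% → £201,000 × 1.9% × 73/365 = £763.8000
12 Dec – 31 Dec 2025: 20 days at 2.15% → £201,000 × 2.15% × 20/365 = £236.7945
Total = £3,651.0411

£3,651.04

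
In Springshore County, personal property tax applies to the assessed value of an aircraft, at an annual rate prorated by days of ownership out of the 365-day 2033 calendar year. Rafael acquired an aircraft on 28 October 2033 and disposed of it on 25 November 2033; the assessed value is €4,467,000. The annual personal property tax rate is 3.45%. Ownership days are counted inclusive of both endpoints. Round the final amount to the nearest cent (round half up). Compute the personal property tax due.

€12,244.48

Days held (28 October – 25 November 2033): 29 out of 365
Tax = €4,467,000 × 3.45% × 29/365 = €12,244.4753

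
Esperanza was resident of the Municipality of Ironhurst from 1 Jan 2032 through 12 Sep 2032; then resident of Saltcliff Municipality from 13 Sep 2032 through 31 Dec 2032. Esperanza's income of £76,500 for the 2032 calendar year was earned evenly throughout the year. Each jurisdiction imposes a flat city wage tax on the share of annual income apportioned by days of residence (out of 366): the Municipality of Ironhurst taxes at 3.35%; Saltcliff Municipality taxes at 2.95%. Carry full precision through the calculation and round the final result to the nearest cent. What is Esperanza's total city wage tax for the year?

The Municipality of Ironhurst, 1 Jan – 12 Sep 2032: 256 days → £76,500 × 3.35% × 256/366 = £1,792.5246
Saltcliff Municipality, 13 Sep – 31 Dec 2032: 110 days → £76,500 × 2.95% × 110/366 = £678.2582
Total = £2,470.7828

£2,470.78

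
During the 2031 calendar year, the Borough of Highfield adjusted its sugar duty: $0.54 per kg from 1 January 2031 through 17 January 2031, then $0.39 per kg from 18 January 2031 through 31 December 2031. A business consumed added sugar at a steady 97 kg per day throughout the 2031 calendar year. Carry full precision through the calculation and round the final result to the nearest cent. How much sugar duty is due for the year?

1 January – 17 January 2031: 17 days × 97 kg/day = 1,649 kg at $0.54/kg → $890.46
18 January – 31 December 2031: 348 days × 97 kg/day = 33,756 kg at $0.39/kg → $13,164.84

$14,055.30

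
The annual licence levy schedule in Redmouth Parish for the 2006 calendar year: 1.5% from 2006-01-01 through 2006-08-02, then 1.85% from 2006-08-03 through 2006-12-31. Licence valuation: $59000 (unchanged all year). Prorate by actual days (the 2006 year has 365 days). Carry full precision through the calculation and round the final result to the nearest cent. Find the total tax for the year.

$970.43

2006-01-01 to 2006-08-02: 214 days at 1.5% → $59000 × 1.5% × 214/365 = $518.8767
2006-08-03 to 2006-12-31: 151 days at 1.85% → $59000 × 1.85% × 151/365 = $451.5521
Total = $970.4288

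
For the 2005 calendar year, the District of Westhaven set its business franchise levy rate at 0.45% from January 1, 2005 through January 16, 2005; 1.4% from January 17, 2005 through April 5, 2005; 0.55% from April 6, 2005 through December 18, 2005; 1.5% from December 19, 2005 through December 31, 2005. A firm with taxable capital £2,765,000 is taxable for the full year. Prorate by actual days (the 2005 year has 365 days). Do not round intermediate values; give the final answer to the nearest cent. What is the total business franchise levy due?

January 1 – January 16, 2005: 16 days at 0.45% → £2,765,000 × 0.45% × 16/365 = £545.4247
January 17 – April 5, 2005: 79 days at 1.4% → £2,765,000 × 1.4% × 79/365 = £8,378.3288
April 6 – December 18, 2005: 257 days at 0.55% → £2,765,000 × 0.55% × 257/365 = £10,707.7466
December 19 – December 31, 2005: 13 days at 1.5% → £2,765,000 × 1.5% × 13/365 = £1,477.1918
Total = £21,108.6918

£21,108.69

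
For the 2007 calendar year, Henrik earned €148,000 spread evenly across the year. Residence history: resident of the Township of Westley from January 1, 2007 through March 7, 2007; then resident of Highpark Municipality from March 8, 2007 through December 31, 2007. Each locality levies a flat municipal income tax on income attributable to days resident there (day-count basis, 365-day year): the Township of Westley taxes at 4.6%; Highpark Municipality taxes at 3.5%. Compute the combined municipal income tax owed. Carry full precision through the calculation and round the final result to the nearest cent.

The Township of Westley, January 1 – March 7, 2007: 66 days → €148,000 × 4.6% × 66/365 = €1,231.0356
Highpark Municipality, March 8 – December 31, 2007: 299 days → €148,000 × 3.5% × 299/365 = €4,243.3425
Total = €5,474.3781

€5,474.38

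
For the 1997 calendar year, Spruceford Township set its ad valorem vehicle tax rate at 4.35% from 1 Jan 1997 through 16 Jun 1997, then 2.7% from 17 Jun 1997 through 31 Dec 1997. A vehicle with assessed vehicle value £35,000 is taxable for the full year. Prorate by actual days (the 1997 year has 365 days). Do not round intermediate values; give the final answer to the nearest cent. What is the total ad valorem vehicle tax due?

£1,209.23

1 Jan – 16 Jun 1997: 167 days at 4.35% → £35,000 × 4.35% × 167/365 = £696.5959
17 Jun – 31 Dec 1997: 198 days at 2.7% → £35,000 × 2.7% × 198/365 = £512.6301
Total = £1,209.2260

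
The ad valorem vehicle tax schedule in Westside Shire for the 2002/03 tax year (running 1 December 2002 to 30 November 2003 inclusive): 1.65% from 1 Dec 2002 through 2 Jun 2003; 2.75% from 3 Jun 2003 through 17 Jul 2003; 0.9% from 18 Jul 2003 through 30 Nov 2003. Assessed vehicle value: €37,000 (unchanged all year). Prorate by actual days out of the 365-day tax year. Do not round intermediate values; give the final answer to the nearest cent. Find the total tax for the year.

1 Dec 2002 – 2 Jun 2003: 184 days at 1.65% → €37,000 × 1.65% × 184/365 = €307.7589
3 Jun – 17 Jul 2003: 45 days at 2.75% → €37,000 × 2.75% × 45/365 = €125.4452
18 Jul – 30 Nov 2003: 136 days at 0.9% → €37,000 × 0.9% × 136/365 = €124.0767
Total = €557.2808

€557.28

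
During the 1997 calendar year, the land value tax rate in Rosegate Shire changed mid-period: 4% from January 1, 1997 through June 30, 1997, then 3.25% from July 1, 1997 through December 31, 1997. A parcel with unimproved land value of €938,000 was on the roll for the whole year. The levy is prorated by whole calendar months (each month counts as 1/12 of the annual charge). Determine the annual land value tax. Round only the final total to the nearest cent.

January 1 – June 30, 1997: 6 months at 4% → €938,000 × 4% × 6/12 = €18,760.0000
July 1 – December 31, 1997: 6 months at 3.25% → €938,000 × 3.25% × 6/12 = €15,242.5000
Total = €34,002.5000

€34,002.50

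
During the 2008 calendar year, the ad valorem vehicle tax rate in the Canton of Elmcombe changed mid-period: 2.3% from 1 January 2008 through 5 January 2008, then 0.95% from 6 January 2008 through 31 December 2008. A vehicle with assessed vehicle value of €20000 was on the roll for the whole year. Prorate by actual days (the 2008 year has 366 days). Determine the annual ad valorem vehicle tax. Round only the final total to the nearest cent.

1 January – 5 January 2008: 5 days at 2.3% → €20000 × 2.3% × 5/366 = €6.2842
6 January – 31 December 2008: 361 days at 0.95% → €20000 × 0.95% × 361/366 = €187.4044
Total = €193.6885

€193.69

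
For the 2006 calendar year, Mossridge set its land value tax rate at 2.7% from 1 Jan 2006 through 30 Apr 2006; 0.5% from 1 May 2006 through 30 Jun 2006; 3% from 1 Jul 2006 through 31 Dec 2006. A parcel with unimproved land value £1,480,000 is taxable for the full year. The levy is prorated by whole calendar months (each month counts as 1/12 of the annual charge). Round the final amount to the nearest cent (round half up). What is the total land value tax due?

1 Jan – 30 Apr 2006: 4 months at 2.7% → £1,480,000 × 2.7% × 4/12 = £13,320.0000
1 May – 30 Jun 2006: 2 months at 0.5% → £1,480,000 × 0.5% × 2/12 = £1,233.3333
1 Jul – 31 Dec 2006: 6 months at 3% → £1,480,000 × 3% × 6/12 = £22,200.0000
Total = £36,753.3333

£36,753.33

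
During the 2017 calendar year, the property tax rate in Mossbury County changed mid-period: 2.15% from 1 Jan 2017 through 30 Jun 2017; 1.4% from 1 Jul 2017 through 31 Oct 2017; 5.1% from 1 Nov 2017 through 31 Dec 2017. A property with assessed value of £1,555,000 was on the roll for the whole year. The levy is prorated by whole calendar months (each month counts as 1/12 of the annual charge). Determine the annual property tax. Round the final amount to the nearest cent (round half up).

£37,190.42

1 Jan – 30 Jun 2017: 6 months at 2.15% → £1,555,000 × 2.15% × 6/12 = £16,716.2500
1 Jul – 31 Oct 2017: 4 months at 1.4% → £1,555,000 × 1.4% × 4/12 = £7,256.6667
1 Nov – 31 Dec 2017: 2 months at 5.1% → £1,555,000 × 5.1% × 2/12 = £13,217.5000
Total = £37,190.4167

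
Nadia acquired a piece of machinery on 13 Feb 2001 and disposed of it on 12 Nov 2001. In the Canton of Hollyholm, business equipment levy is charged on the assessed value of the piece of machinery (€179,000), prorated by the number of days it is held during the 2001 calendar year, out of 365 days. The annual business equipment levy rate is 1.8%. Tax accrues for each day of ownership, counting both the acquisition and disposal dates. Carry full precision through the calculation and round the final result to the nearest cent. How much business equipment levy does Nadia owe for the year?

Days held (13 Feb – 12 Nov 2001): 273 out of 365
Tax = €179,000 × 1.8% × 273/365 = €2,409.8795

€2,409.88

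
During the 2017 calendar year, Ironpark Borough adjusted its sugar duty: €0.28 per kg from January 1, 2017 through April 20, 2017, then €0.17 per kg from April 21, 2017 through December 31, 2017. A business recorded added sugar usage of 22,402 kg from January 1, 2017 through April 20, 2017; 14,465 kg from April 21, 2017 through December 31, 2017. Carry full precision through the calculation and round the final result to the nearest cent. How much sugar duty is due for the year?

€8,731.61

January 1 – April 20, 2017: 22,402 kg at €0.28/kg → €6,272.56
April 21 – December 31, 2017: 14,465 kg at €0.17/kg → €2,459.05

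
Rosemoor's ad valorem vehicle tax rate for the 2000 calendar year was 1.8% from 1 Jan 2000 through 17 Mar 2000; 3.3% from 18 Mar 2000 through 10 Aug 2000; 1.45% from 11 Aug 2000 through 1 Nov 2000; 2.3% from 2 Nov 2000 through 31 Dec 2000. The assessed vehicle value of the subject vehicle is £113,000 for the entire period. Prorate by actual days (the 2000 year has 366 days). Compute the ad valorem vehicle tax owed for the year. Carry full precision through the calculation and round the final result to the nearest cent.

£2,713.08

1 Jan – 17 Mar 2000: 77 days at 1.8% → £113,000 × 1.8% × 77/366 = £427.9180
18 Mar – 10 Aug 2000: 146 days at 3.3% → £113,000 × 3.3% × 146/366 = £1,487.5246
11 Aug – 1 Nov 2000: 83 days at 1.45% → £113,000 × 1.45% × 83/366 = £371.5724
2 Nov – 31 Dec 2000: 60 days at 2.3% → £113,000 × 2.3% × 60/366 = £426.0656
Total = £2,713.0806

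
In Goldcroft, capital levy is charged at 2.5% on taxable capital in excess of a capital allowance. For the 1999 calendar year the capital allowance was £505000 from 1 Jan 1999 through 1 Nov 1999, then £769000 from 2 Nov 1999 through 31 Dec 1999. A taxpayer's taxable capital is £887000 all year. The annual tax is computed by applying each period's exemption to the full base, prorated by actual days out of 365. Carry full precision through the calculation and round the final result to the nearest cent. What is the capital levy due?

£8465.07

1 Jan – 1 Nov 1999: 305 days, exemption £505000 → (£887000 − £505000) × 2.5% × 305/365 = £7980.1370
2 Nov – 31 Dec 1999: 60 days, exemption £769000 → (£887000 − £769000) × 2.5% × 60/365 = £484.9315
Total = £8465.0685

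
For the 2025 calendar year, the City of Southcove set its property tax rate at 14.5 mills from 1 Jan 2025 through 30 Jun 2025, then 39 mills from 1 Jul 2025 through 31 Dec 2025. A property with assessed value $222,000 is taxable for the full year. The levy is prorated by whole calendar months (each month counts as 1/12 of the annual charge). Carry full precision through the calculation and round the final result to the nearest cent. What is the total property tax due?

1 Jan – 30 Jun 2025: 6 months at 14.5 mills → $222,000 × 1.45% × 6/12 = $1,609.5000
1 Jul – 31 Dec 2025: 6 months at 39 mills → $222,000 × 3.9% × 6/12 = $4,329.0000
Total = $5,938.5000

$5,938.50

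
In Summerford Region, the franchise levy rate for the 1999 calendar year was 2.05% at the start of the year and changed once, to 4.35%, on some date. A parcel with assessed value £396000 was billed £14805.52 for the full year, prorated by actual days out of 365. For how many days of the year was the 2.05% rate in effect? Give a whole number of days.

Let d = days at the first rate; then 365 − d days at the second rate.
£396000 × [2.05%·d + 4.35%·(365−d)] / 365 = £14805.52
Solving gives d = 97, so the new rate took effect on 8 Apr 1999.

97 days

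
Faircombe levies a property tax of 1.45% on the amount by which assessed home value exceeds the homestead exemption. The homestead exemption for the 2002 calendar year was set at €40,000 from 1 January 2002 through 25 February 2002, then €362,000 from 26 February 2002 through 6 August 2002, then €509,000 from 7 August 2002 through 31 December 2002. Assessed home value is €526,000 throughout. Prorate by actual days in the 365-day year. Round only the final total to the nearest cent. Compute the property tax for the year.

1 January – 25 February 2002: 56 days, exemption €40,000 → (€526,000 − €40,000) × 1.45% × 56/365 = €1,081.1836
26 February – 6 August 2002: 162 days, exemption €362,000 → (€526,000 − €362,000) × 1.45% × 162/365 = €1,055.4411
7 August – 31 December 2002: 147 days, exemption €509,000 → (€526,000 − €509,000) × 1.45% × 147/365 = €99.2753
Total = €2,235.9000

€2,235.90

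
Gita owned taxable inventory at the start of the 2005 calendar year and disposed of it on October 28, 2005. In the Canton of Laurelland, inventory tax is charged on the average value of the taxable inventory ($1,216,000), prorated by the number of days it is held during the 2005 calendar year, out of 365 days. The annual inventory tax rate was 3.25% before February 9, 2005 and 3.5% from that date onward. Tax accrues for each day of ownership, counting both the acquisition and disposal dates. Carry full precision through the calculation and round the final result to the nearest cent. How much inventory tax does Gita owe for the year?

January 1 – February 8, 2005: 39 days at 3.25% → $1,216,000 × 3.25% × 39/365 = $4,222.6849
February 9 – October 28, 2005: 262 days at 3.5% → $1,216,000 × 3.5% × 262/365 = $30,549.9178
Total = $34,772.6027

$34,772.60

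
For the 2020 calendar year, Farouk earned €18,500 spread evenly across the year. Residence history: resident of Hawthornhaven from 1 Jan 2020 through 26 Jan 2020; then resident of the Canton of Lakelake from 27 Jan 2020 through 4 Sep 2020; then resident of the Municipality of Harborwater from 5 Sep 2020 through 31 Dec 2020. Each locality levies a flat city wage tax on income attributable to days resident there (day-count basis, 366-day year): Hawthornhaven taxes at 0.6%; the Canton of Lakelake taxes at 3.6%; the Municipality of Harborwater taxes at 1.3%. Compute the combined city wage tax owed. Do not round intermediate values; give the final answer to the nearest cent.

€489.39

Hawthornhaven, 1 Jan – 26 Jan 2020: 26 days → €18,500 × 0.6% × 26/366 = €7.8852
The Canton of Lakelake, 27 Jan – 4 Sep 2020: 222 days → €18,500 × 3.6% × 222/366 = €403.9672
The Municipality of Harborwater, 5 Sep – 31 Dec 2020: 118 days → €18,500 × 1.3% × 118/366 = €77.5383
Total = €489.3907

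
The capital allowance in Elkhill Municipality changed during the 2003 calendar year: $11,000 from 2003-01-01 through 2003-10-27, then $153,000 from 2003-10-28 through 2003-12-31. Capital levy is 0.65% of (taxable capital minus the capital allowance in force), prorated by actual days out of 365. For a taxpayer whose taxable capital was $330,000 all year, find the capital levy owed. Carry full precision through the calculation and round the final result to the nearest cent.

2003-01-01 to 2003-10-27: 300 days, exemption $11,000 → ($330,000 − $11,000) × 0.65% × 300/365 = $1,704.2466
2003-10-28 to 2003-12-31: 65 days, exemption $153,000 → ($330,000 − $153,000) × 0.65% × 65/365 = $204.8836
Total = $1,909.1301

$1,909.13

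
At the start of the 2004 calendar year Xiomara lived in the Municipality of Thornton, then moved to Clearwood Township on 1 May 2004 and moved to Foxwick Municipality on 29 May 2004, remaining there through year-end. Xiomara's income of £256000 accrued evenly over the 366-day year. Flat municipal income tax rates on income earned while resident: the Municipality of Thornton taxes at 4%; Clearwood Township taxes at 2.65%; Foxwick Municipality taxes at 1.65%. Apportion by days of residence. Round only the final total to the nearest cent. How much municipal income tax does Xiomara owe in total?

The Municipality of Thornton, 1 January – 30 April 2004: 121 days → £256000 × 4% × 121/366 = £3385.3552
Clearwood Township, 1 May – 28 May 2004: 28 days → £256000 × 2.65% × 28/366 = £518.9945
Foxwick Municipality, 29 May – 31 December 2004: 217 days → £256000 × 1.65% × 217/366 = £2504.3934
Total = £6408.7432

£6408.74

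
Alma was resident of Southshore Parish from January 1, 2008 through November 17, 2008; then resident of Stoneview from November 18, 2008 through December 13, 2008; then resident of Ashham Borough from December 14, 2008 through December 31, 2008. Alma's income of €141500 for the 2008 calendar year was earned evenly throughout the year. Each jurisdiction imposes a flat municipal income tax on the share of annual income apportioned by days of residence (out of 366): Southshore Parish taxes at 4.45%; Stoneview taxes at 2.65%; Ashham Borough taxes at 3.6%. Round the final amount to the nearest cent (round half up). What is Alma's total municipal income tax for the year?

€6056.66

Southshore Parish, January 1 – November 17, 2008: 322 days → €141500 × 4.45% × 322/366 = €5539.7637
Stoneview, November 18 – December 13, 2008: 26 days → €141500 × 2.65% × 26/366 = €266.3757
Ashham Borough, December 14 – December 31, 2008: 18 days → €141500 × 3.6% × 18/366 = €250.5246
Total = €6056.6639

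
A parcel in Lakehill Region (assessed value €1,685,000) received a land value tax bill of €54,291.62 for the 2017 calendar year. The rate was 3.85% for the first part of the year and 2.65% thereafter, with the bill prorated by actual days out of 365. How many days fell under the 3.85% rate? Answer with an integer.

174 days

Let d = days at the first rate; then 365 − d days at the second rate.
€1,685,000 × [3.85%·d + 2.65%·(365−d)] / 365 = €54,291.62
Solving gives d = 174, so the new rate took effect on 24 June 2017.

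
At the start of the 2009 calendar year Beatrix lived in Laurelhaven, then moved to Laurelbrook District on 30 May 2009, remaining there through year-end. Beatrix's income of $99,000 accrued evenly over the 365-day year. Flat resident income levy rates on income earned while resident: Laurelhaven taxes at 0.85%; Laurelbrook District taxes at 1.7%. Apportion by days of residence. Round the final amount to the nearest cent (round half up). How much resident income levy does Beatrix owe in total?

Laurelhaven, 1 Jan – 29 May 2009: 149 days → $99,000 × 0.85% × 149/365 = $343.5164
Laurelbrook District, 30 May – 31 Dec 2009: 216 days → $99,000 × 1.7% × 216/365 = $995.9671
Total = $1,339.4836

$1,339.48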